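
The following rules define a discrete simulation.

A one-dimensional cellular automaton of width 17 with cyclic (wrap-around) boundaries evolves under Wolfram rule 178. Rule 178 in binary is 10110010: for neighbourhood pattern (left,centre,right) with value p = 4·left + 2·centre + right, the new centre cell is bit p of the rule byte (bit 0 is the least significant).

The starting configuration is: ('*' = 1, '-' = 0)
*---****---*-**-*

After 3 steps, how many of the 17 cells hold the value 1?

0) *---****---*-**-*
1) -*-*-**-*-*-*--*-
2) *-*-*--*-*-*-**-*
3) -*-*-**-*-*-*--*-

8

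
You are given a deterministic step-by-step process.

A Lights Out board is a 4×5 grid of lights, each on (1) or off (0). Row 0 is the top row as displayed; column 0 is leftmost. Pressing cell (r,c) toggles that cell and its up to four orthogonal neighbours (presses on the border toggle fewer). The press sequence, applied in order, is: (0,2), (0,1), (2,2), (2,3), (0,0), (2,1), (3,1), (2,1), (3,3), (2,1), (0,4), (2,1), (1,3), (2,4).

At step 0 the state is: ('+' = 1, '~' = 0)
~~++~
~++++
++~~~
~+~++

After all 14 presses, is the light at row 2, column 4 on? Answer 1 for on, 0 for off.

0

gen 0: ~~++~
~++++
++~~~
~+~++
gen 1: ~+~~~
~+~++
++~~~
~+~++
gen 2: +~+~~
~~~++
++~~~
~+~++
gen 3: +~+~~
~~+++
+~++~
~++++
gen 4: +~+~~
~~+~+
+~~~+
~++~+
gen 5: ~++~~
+~+~+
+~~~+
~++~+
gen 6: ~++~~
+++~+
~++~+
~~+~+
gen 7: ~++~~
+++~+
~~+~+
++~~+
gen 8: ~++~~
+~+~+
++~~+
+~~~+
gen 9: ~++~~
+~+~+
++~++
+~++~
gen 10: ~++~~
+++~+
~~+++
++++~
gen 11: ~++++
+++~~
~~+++
++++~
gen 12: ~++++
+~+~~
++~++
+~++~
gen 13: ~++~+
+~~++
++~~+
+~++~
gen 14: ~++~+
+~~+~
++~+~
+~+++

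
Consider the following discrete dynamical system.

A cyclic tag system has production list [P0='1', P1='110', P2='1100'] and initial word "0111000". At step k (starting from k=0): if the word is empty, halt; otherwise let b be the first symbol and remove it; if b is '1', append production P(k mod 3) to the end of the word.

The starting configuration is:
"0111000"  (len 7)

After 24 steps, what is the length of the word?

0) "0111000"  (len 7)
1) "111000"  (len 6)
2) "11000110"  (len 8)
3) "10001101100"  (len 11)
4) "00011011001"  (len 11)
5) "0011011001"  (len 10)
6) "011011001"  (len 9)
7) "11011001"  (len 8)
8) "1011001110"  (len 10)
9) "0110011101100"  (len 13)
10) "110011101100"  (len 12)
11) "10011101100110"  (len 14)
12) "00111011001101100"  (len 17)
13) "0111011001101100"  (len 16)
14) "111011001101100"  (len 15)
15) "110110011011001100"  (len 18)
16) "101100110110011001"  (len 18)
17) "01100110110011001110"  (len 20)
18) "1100110110011001110"  (len 19)
19) "1001101100110011101"  (len 19)
20) "001101100110011101110"  (len 21)
21) "01101100110011101110"  (len 20)
22) "1101100110011101110"  (len 19)
23) "101100110011101110110"  (len 21)
24) "011001100111011101101100"  (len 24)

24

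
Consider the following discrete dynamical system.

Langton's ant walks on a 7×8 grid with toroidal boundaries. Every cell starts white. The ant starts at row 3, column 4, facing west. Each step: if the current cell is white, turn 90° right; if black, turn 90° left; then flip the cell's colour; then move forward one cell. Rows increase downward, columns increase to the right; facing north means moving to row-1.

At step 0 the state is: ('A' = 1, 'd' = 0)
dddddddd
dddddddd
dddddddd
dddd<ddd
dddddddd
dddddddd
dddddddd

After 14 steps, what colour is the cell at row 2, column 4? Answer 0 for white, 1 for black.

gen 0: dddddddd
dddddddd
dddddddd
dddd<ddd
dddddddd
dddddddd
dddddddd
gen 1: dddddddd
dddddddd
dddd^ddd
ddddAddd
dddddddd
dddddddd
dddddddd
gen 2: dddddddd
dddddddd
ddddA>dd
ddddAddd
dddddddd
dddddddd
dddddddd
gen 3: dddddddd
dddddddd
ddddAAdd
ddddAvdd
dddddddd
dddddddd
dddddddd
gen 4: dddddddd
dddddddd
ddddAAdd
dddd<Add
dddddddd
dddddddd
dddddddd
gen 5: dddddddd
dddddddd
ddddAAdd
dddddAdd
ddddvddd
dddddddd
dddddddd
gen 6: dddddddd
dddddddd
ddddAAdd
dddddAdd
ddd<Addd
dddddddd
dddddddd
gen 7: dddddddd
dddddddd
ddddAAdd
ddd^dAdd
dddAAddd
dddddddd
dddddddd
gen 8: dddddddd
dddddddd
ddddAAdd
dddA>Add
dddAAddd
dddddddd
dddddddd
gen 9: dddddddd
dddddddd
ddddAAdd
dddAAAdd
dddAvddd
dddddddd
dddddddd
gen 10: dddddddd
dddddddd
ddddAAdd
dddAAAdd
dddAd>dd
dddddddd
dddddddd
gen 11: dddddddd
dddddddd
ddddAAdd
dddAAAdd
dddAdAdd
dddddvdd
dddddddd
gen 12: dddddddd
dddddddd
ddddAAdd
dddAAAdd
dddAdAdd
dddd<Add
dddddddd
gen 13: dddddddd
dddddddd
ddddAAdd
dddAAAdd
dddA^Add
ddddAAdd
dddddddd
gen 14: dddddddd
dddddddd
ddddAAdd
dddAAAdd
dddAA>dd
ddddAAdd
dddddddd

1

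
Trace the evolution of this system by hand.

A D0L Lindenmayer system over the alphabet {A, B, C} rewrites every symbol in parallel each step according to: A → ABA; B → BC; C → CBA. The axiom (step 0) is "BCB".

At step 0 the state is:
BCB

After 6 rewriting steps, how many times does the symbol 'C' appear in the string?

step 0: BCB
step 1: BCCBABC
step 2: BCCBACBABCABABCCBA
step 3: BCCBACBABCABACBABCABABCCBAABABCABABCCBACBABCABA
step 4: BCCBACBABCABACBABCABABCCBAABABCABACBABCABABCCBAABABCABABCC…ABAABABCABABCCBAABABCABABCCBACBABCABACBABCABABCCBAABABCABA  (len 123)
step 5: BCCBACBABCABACBABCABABCCBAABABCABACBABCABABCCBAABABCABABCC…ABACBABCABABCCBAABABCABABCCBACBABCABAABABCABABCCBAABABCABA  (len 322)
step 6: BCCBACBABCABACBABCABABCCBAABABCABACBABCABABCCBAABABCABABCC…ABAABABCABABCCBAABABCABABCCBACBABCABAABABCABABCCBAABABCABA  (len 843)

201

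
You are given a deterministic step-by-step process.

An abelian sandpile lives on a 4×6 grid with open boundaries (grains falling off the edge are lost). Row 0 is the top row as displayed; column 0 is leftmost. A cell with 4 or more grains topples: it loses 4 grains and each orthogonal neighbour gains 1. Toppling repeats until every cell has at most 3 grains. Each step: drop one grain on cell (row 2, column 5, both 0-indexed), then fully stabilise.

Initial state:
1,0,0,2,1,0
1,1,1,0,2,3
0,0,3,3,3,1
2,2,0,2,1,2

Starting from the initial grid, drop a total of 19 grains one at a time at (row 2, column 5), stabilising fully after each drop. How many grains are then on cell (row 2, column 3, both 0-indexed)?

t=0: 1,0,0,2,1,0
1,1,1,0,2,3
0,0,3,3,3,1
2,2,0,2,1,2
t=1: 1,0,0,2,1,0
1,1,1,0,2,3
0,0,3,3,3,2
2,2,0,2,1,2
t=2: 1,0,0,2,1,0
1,1,1,0,2,3
0,0,3,3,3,3
2,2,0,2,1,2
t=3: 1,0,0,2,2,1
1,1,2,2,0,1
0,1,0,1,2,2
2,2,1,3,2,3
t=4: 1,0,0,2,2,1
1,1,2,2,0,1
0,1,0,1,2,3
2,2,1,3,2,3
t=5: 1,0,0,2,2,1
1,1,2,2,0,2
0,1,0,1,3,1
2,2,1,3,3,0
t=6: 1,0,0,2,2,1
1,1,2,2,0,2
0,1,0,1,3,2
2,2,1,3,3,0
t=7: 1,0,0,2,2,1
1,1,2,2,0,2
0,1,0,1,3,3
2,2,1,3,3,0
t=8: 1,0,0,2,2,1
1,1,2,2,1,3
0,1,0,3,1,1
2,2,2,0,1,2
t=9: 1,0,0,2,2,1
1,1,2,2,1,3
0,1,0,3,1,2
2,2,2,0,1,2
t=10: 1,0,0,2,2,1
1,1,2,2,1,3
0,1,0,3,1,3
2,2,2,0,1,2
t=11: 1,0,0,2,2,2
1,1,2,2,2,0
0,1,0,3,2,1
2,2,2,0,1,3
t=12: 1,0,0,2,2,2
1,1,2,2,2,0
0,1,0,3,2,2
2,2,2,0,1,3
t=13: 1,0,0,2,2,2
1,1,2,2,2,0
0,1,0,3,2,3
2,2,2,0,1,3
t=14: 1,0,0,2,2,2
1,1,2,2,2,1
0,1,0,3,3,1
2,2,2,0,2,0
t=15: 1,0,0,2,2,2
1,1,2,2,2,1
0,1,0,3,3,2
2,2,2,0,2,0
t=16: 1,0,0,2,2,2
1,1,2,2,2,1
0,1,0,3,3,3
2,2,2,0,2,0
t=17: 1,0,0,2,2,2
1,1,2,3,3,2
0,1,1,0,1,1
2,2,2,1,3,1
t=18: 1,0,0,2,2,2
1,1,2,3,3,2
0,1,1,0,1,2
2,2,2,1,3,1
t=19: 1,0,0,2,2,2
1,1,2,3,3,2
0,1,1,0,1,3
2,2,2,1,3,1

0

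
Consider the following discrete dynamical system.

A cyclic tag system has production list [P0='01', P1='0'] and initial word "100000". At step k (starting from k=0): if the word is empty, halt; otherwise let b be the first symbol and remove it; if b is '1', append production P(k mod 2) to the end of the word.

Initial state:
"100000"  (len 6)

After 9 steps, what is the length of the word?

0

gen 0: "100000"  (len 6)
gen 1: "0000001"  (len 7)
gen 2: "000001"  (len 6)
gen 3: "00001"  (len 5)
gen 4: "0001"  (len 4)
gen 5: "001"  (len 3)
gen 6: "01"  (len 2)
gen 7: "1"  (len 1)
gen 8: "0"  (len 1)
gen 9: (halted — word empty)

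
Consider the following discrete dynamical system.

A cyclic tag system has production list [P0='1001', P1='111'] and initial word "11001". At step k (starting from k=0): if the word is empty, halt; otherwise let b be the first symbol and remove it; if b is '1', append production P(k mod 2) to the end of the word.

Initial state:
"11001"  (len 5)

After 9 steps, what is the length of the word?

t=0: "11001"  (len 5)
t=1: "10011001"  (len 8)
t=2: "0011001111"  (len 10)
t=3: "011001111"  (len 9)
t=4: "11001111"  (len 8)
t=5: "10011111001"  (len 11)
t=6: "0011111001111"  (len 13)
t=7: "011111001111"  (len 12)
t=8: "11111001111"  (len 11)
t=9: "11110011111001"  (len 14)

14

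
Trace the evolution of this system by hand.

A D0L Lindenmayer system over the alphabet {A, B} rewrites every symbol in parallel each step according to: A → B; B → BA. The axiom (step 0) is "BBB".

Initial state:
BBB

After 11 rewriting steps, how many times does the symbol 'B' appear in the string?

432

t=0: BBB
t=1: BABABA
t=2: BABBABBAB
t=3: BABBABABBABABBA
t=4: BABBABABBABBABABBABBABAB
t=5: BABBABABBABBABABBABABBABBABABBABABBABBA
t=6: BABBABABBABBABABBABABBABBABABBABBABABBABABBABBABABBABBABABBABAB
t=7: BABBABABBABBABABBABABBABBABABBABBABABBABABBABBABABBABABBABBABABBABBABABBABABBABBABABBABABBABBABABBABBA
t=8: BABBABABBABBABABBABABBABBABABBABBABABBABABBABBABABBABABBAB…BABBABBABABBABBABABBABABBABBABABBABBABABBABABBABBABABBABAB  (len 165)
t=9: BABBABABBABBABABBABABBABBABABBABBABABBABABBABBABABBABABBAB…BBABABBABABBABBABABBABABBABBABABBABBABABBABABBABBABABBABBA  (len 267)
t=10: BABBABABBABBABABBABABBABBABABBABBABABBABABBABBABABBABABBAB…BBABABBABABBABBABABBABABBABBABABBABBABABBABABBABBABABBABAB  (len 432)
t=11: BABBABABBABBABABBABABBABBABABBABBABABBABABBABBABABBABABBAB…BBABABBABABBABBABABBABABBABBABABBABBABABBABABBABBABABBABBA  (len 699)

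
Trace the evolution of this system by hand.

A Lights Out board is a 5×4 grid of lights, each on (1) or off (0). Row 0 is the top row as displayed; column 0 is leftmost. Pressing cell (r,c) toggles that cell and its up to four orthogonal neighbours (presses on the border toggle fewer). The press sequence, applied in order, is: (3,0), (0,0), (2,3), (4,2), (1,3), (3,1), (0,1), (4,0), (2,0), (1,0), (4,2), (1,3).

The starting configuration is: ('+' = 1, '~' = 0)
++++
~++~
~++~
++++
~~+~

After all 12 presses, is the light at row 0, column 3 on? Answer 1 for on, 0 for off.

[0] ++++
~++~
~++~
++++
~~+~
[1] ++++
~++~
+++~
~~++
+~+~
[2] ~~++
+++~
+++~
~~++
+~+~
[3] ~~++
++++
++~+
~~+~
+~+~
[4] ~~++
++++
++~+
~~~~
++~+
[5] ~~+~
++~~
++~~
~~~~
++~+
[6] ~~+~
++~~
+~~~
+++~
+~~+
[7] ++~~
+~~~
+~~~
+++~
+~~+
[8] ++~~
+~~~
+~~~
~++~
~+~+
[9] ++~~
~~~~
~+~~
+++~
~+~+
[10] ~+~~
++~~
++~~
+++~
~+~+
[11] ~+~~
++~~
++~~
++~~
~~+~
[12] ~+~+
++++
++~+
++~~
~~+~

1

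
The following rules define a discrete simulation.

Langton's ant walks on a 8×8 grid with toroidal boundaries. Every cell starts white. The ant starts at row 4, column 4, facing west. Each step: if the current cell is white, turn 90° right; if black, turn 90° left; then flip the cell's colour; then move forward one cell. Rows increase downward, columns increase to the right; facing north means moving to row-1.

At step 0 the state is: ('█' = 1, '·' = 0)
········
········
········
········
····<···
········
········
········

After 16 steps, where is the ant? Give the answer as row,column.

t=0: ········
········
········
········
····<···
········
········
········
t=1: ········
········
········
····^···
····█···
········
········
········
t=2: ········
········
········
····█>··
····█···
········
········
········
t=3: ········
········
········
····██··
····█v··
········
········
········
t=4: ········
········
········
····██··
····<█··
········
········
········
t=5: ········
········
········
····██··
·····█··
····v···
········
········
t=6: ········
········
········
····██··
·····█··
···<█···
········
········
t=7: ········
········
········
····██··
···^·█··
···██···
········
········
t=8: ········
········
········
····██··
···█>█··
···██···
········
········
t=9: ········
········
········
····██··
···███··
···█v···
········
········
t=10: ········
········
········
····██··
···███··
···█·>··
········
········
t=11: ········
········
········
····██··
···███··
···█·█··
·····v··
········
t=12: ········
········
········
····██··
···███··
···█·█··
····<█··
········
t=13: ········
········
········
····██··
···███··
···█^█··
····██··
········
t=14: ········
········
········
····██··
···███··
···██>··
····██··
········
t=15: ········
········
········
····██··
···██^··
···██···
····██··
········
t=16: ········
········
········
····██··
···█<···
···██···
····██··
········

4,4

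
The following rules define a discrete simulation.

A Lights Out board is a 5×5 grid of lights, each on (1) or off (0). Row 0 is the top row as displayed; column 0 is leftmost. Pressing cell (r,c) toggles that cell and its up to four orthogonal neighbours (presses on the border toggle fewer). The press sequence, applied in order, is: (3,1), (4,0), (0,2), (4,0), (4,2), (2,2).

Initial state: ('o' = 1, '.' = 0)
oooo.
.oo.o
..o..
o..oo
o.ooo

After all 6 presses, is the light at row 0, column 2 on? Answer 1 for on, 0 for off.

0) oooo.
.oo.o
..o..
o..oo
o.ooo
1) oooo.
.oo.o
.oo..
.oooo
ooooo
2) oooo.
.oo.o
.oo..
ooooo
..ooo
3) o....
.o..o
.oo..
ooooo
..ooo
4) o....
.o..o
.oo..
.oooo
ooooo
5) o....
.o..o
.oo..
.o.oo
o...o
6) o....
.oo.o
...o.
.oooo
o...o

0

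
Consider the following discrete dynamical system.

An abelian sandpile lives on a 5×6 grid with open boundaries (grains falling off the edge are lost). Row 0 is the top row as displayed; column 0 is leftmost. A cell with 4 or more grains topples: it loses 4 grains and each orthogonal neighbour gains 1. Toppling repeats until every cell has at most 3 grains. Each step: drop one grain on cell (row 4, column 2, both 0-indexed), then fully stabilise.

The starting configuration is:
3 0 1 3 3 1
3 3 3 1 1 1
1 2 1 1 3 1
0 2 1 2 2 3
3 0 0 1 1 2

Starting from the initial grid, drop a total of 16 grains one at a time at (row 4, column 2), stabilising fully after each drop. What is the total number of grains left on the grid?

57

gen 0: 3 0 1 3 3 1
3 3 3 1 1 1
1 2 1 1 3 1
0 2 1 2 2 3
3 0 0 1 1 2
gen 1: 3 0 1 3 3 1
3 3 3 1 1 1
1 2 1 1 3 1
0 2 1 2 2 3
3 0 1 1 1 2
gen 2: 3 0 1 3 3 1
3 3 3 1 1 1
1 2 1 1 3 1
0 2 1 2 2 3
3 0 2 1 1 2
gen 3: 3 0 1 3 3 1
3 3 3 1 1 1
1 2 1 1 3 1
0 2 1 2 2 3
3 0 3 1 1 2
gen 4: 3 0 1 3 3 1
3 3 3 1 1 1
1 2 1 1 3 1
0 2 2 2 2 3
3 1 0 2 1 2
gen 5: 3 0 1 3 3 1
3 3 3 1 1 1
1 2 1 1 3 1
0 2 2 2 2 3
3 1 1 2 1 2
gen 6: 3 0 1 3 3 1
3 3 3 1 1 1
1 2 1 1 3 1
0 2 2 2 2 3
3 1 2 2 1 2
gen 7: 3 0 1 3 3 1
3 3 3 1 1 1
1 2 1 1 3 1
0 2 2 2 2 3
3 1 3 2 1 2
gen 8: 3 0 1 3 3 1
3 3 3 1 1 1
1 2 1 1 3 1
0 2 3 2 2 3
3 2 0 3 1 2
gen 9: 3 0 1 3 3 1
3 3 3 1 1 1
1 2 1 1 3 1
0 2 3 2 2 3
3 2 1 3 1 2
gen 10: 3 0 1 3 3 1
3 3 3 1 1 1
1 2 1 1 3 1
0 2 3 2 2 3
3 2 2 3 1 2
gen 11: 3 0 1 3 3 1
3 3 3 1 1 1
1 2 1 1 3 1
0 2 3 2 2 3
3 2 3 3 1 2
gen 12: 3 0 1 3 3 1
3 3 3 1 1 1
1 2 2 2 3 1
0 3 1 0 3 3
3 3 2 1 2 2
gen 13: 3 0 1 3 3 1
3 3 3 1 1 1
1 2 2 2 3 1
0 3 1 0 3 3
3 3 3 1 2 2
gen 14: 3 0 1 3 3 1
3 3 3 1 1 1
1 3 2 2 3 1
2 0 3 0 3 3
0 2 1 2 2 2
gen 15: 3 0 1 3 3 1
3 3 3 1 1 1
1 3 2 2 3 1
2 0 3 0 3 3
0 2 2 2 2 2
gen 16: 3 0 1 3 3 1
3 3 3 1 1 1
1 3 2 2 3 1
2 0 3 0 3 3
0 2 3 2 2 2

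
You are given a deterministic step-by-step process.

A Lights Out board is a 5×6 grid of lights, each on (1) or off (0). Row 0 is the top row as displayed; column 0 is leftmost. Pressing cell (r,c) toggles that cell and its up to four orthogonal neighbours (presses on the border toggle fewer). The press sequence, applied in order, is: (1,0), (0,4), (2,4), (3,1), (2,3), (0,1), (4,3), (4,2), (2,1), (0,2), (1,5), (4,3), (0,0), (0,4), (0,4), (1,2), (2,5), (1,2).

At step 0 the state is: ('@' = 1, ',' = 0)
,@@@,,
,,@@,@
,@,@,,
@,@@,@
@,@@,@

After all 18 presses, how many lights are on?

k=0  ,@@@,,
,,@@,@
,@,@,,
@,@@,@
@,@@,@
k=1  @@@@,,
@@@@,@
@@,@,,
@,@@,@
@,@@,@
k=2  @@@,@@
@@@@@@
@@,@,,
@,@@,@
@,@@,@
k=3  @@@,@@
@@@@,@
@@,,@@
@,@@@@
@,@@,@
k=4  @@@,@@
@@@@,@
@,,,@@
,@,@@@
@@@@,@
k=5  @@@,@@
@@@,,@
@,@@,@
,@,,@@
@@@@,@
k=6  ,,,,@@
@,@,,@
@,@@,@
,@,,@@
@@@@,@
k=7  ,,,,@@
@,@,,@
@,@@,@
,@,@@@
@@,,@@
k=8  ,,,,@@
@,@,,@
@,@@,@
,@@@@@
@,@@@@
k=9  ,,,,@@
@@@,,@
,@,@,@
,,@@@@
@,@@@@
k=10  ,@@@@@
@@,,,@
,@,@,@
,,@@@@
@,@@@@
k=11  ,@@@@,
@@,,@,
,@,@,,
,,@@@@
@,@@@@
k=12  ,@@@@,
@@,,@,
,@,@,,
,,@,@@
@,,,,@
k=13  @,@@@,
,@,,@,
,@,@,,
,,@,@@
@,,,,@
k=14  @,@,,@
,@,,,,
,@,@,,
,,@,@@
@,,,,@
k=15  @,@@@,
,@,,@,
,@,@,,
,,@,@@
@,,,,@
k=16  @,,@@,
,,@@@,
,@@@,,
,,@,@@
@,,,,@
k=17  @,,@@,
,,@@@@
,@@@@@
,,@,@,
@,,,,@
k=18  @,@@@,
,@,,@@
,@,@@@
,,@,@,
@,,,,@

15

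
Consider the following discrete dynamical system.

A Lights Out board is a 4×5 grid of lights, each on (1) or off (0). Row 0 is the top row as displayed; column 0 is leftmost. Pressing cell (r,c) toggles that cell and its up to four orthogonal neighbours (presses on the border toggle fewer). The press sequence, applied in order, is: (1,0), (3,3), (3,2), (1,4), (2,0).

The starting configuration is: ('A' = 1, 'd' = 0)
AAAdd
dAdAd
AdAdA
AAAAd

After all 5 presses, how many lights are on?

t=0: AAAdd
dAdAd
AdAdA
AAAAd
t=1: dAAdd
AddAd
ddAdA
AAAAd
t=2: dAAdd
AddAd
ddAAA
AAddA
t=3: dAAdd
AddAd
dddAA
AdAAA
t=4: dAAdA
AdddA
dddAd
AdAAA
t=5: dAAdA
ddddA
AAdAd
ddAAA

10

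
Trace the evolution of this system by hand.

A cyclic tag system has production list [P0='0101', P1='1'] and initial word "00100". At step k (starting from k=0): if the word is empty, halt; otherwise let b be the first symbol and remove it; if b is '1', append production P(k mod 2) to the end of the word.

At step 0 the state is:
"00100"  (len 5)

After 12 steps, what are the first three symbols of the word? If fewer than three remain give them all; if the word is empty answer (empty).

k=0  "00100"  (len 5)
k=1  "0100"  (len 4)
k=2  "100"  (len 3)
k=3  "000101"  (len 6)
k=4  "00101"  (len 5)
k=5  "0101"  (len 4)
k=6  "101"  (len 3)
k=7  "010101"  (len 6)
k=8  "10101"  (len 5)
k=9  "01010101"  (len 8)
k=10  "1010101"  (len 7)
k=11  "0101010101"  (len 10)
k=12  "101010101"  (len 9)

101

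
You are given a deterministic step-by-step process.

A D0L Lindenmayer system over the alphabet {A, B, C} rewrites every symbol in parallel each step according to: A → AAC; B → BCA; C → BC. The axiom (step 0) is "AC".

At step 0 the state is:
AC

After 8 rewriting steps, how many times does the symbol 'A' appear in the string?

1597

t=0: AC
t=1: AACBC
t=2: AACAACBCBCABC
t=3: AACAACBCAACAACBCBCABCBCABCAACBCABC
t=4: AACAACBCAACAACBCBCABCAACAACBCAACAACBCBCABCBCABCAACBCABCBCABCAACBCABCAACAACBCBCABCAACBCABC
t=5: AACAACBCAACAACBCBCABCAACAACBCAACAACBCBCABCBCABCAACBCABCAAC…ABCAACAACBCAACAACBCBCABCBCABCAACBCABCAACAACBCBCABCAACBCABC  (len 233)
t=6: AACAACBCAACAACBCBCABCAACAACBCAACAACBCBCABCBCABCAACBCABCAAC…ABCAACAACBCAACAACBCBCABCBCABCAACBCABCAACAACBCBCABCAACBCABC  (len 610)
t=7: AACAACBCAACAACBCBCABCAACAACBCAACAACBCBCABCBCABCAACBCABCAAC…ABCAACAACBCAACAACBCBCABCBCABCAACBCABCAACAACBCBCABCAACBCABC  (len 1597)
t=8: AACAACBCAACAACBCBCABCAACAACBCAACAACBCBCABCBCABCAACBCABCAAC…ABCAACAACBCAACAACBCBCABCBCABCAACBCABCAACAACBCBCABCAACBCABC  (len 4181)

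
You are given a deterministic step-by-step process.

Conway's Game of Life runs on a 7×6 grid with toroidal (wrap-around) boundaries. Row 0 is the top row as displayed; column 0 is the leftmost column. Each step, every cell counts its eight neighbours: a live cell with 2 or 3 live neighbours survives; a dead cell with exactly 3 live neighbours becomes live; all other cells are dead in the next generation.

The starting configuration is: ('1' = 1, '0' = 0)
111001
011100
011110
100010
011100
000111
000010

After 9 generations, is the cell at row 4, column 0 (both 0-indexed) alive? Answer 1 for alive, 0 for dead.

1

gen 0: 111001
011100
011110
100010
011100
000111
000010
gen 1: 100011
000001
100011
100011
111000
000001
011000
gen 2: 110011
000000
000000
000110
010010
000000
010010
gen 3: 110011
100001
000000
000110
000110
000000
010010
gen 4: 010010
010010
000011
000110
000110
000110
010010
gen 5: 111111
100110
000001
000000
001001
001001
001011
gen 6: 000000
000000
000011
000000
000000
111001
000000
gen 7: 000000
000000
000000
000000
110000
110000
110000
gen 8: 000000
000000
000000
000000
110000
001001
110000
gen 9: 000000
000000
000000
000000
110000
001001
110000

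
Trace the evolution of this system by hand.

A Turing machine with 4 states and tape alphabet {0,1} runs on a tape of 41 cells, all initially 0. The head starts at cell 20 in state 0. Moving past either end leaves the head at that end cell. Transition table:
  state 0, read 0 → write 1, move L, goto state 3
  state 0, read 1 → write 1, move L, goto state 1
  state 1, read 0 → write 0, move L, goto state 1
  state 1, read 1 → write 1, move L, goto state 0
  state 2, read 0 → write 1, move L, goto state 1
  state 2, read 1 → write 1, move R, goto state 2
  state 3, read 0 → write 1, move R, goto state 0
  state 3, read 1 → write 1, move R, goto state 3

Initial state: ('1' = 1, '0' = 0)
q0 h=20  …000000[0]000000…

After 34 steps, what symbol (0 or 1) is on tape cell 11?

gen 0: q0 h=20  …000000[0]000000…
gen 1: q3 h=19  …000000[0]100000…
gen 2: q0 h=20  …000001[1]000000…
gen 3: q1 h=19  …000000[1]100000…
gen 4: q0 h=18  …000000[0]110000…
gen 5: q3 h=17  …000000[0]111000…
gen 6: q0 h=18  …000001[1]110000…
gen 7: q1 h=17  …000000[1]111000…
gen 8: q0 h=16  …000000[0]111100…
gen 9: q3 h=15  …000000[0]111110…
gen 10: q0 h=16  …000001[1]111100…
gen 11: q1 h=15  …000000[1]111110…
gen 12: q0 h=14  …000000[0]111111…
gen 13: q3 h=13  …000000[0]111111…
gen 14: q0 h=14  …000001[1]111111…
gen 15: q1 h=13  …000000[1]111111…
gen 16: q0 h=12  …000000[0]111111…
gen 17: q3 h=11  …000000[0]111111…
gen 18: q0 h=12  …000001[1]111111…
gen 19: q1 h=11  …000000[1]111111…
gen 20: q0 h=10  …000000[0]111111…
gen 21: q3 h= 9  …000000[0]111111…
gen 22: q0 h=10  …000001[1]111111…
gen 23: q1 h= 9  …000000[1]111111…
gen 24: q0 h= 8  …000000[0]111111…
gen 25: q3 h= 7  …000000[0]111111…
gen 26: q0 h= 8  …000001[1]111111…
gen 27: q1 h= 7  …000000[1]111111…
gen 28: q0 h= 6  |000000[0]111111…
gen 29: q3 h= 5  |00000[0]111111…
gen 30: q0 h= 6  |000001[1]111111…
gen 31: q1 h= 5  |00000[1]111111…
gen 32: q0 h= 4  |0000[0]111111…
gen 33: q3 h= 3  |000[0]111111…
gen 34: q0 h= 4  |0001[1]111111…

1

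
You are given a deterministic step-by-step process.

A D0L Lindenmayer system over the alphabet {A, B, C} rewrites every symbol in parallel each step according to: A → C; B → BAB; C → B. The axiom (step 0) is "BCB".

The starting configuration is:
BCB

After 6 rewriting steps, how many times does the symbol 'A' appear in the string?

108

step 0: BCB
step 1: BABBBAB
step 2: BABCBABBABBABCBAB
step 3: BABCBABBBABCBABBABCBABBABCBABBBABCBAB
step 4: BABCBABBBABCBABBABBABCBABBBABCBABBABCBABBBABCBABBABCBABBBABCBABBABBABCBABBBABCBAB
step 5: BABCBABBBABCBABBABBABCBABBBABCBABBABCBABBABCBABBBABCBABBAB…BABBABCBABBBABCBABBABCBABBABCBABBBABCBABBABBABCBABBBABCBAB  (len 179)
step 6: BABCBABBBABCBABBABBABCBABBBABCBABBABCBABBABCBABBBABCBABBAB…BABBABCBABBBABCBABBABCBABBABCBABBBABCBABBABBABCBABBBABCBAB  (len 395)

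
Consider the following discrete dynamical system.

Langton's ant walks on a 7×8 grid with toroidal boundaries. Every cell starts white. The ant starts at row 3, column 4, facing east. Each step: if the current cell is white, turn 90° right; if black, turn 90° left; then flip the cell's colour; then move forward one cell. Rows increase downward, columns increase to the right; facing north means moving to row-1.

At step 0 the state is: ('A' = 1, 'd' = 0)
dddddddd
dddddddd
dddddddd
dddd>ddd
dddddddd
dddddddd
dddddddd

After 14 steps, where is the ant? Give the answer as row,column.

k=0  dddddddd
dddddddd
dddddddd
dddd>ddd
dddddddd
dddddddd
dddddddd
k=1  dddddddd
dddddddd
dddddddd
ddddAddd
ddddvddd
dddddddd
dddddddd
k=2  dddddddd
dddddddd
dddddddd
ddddAddd
ddd<Addd
dddddddd
dddddddd
k=3  dddddddd
dddddddd
dddddddd
ddd^Addd
dddAAddd
dddddddd
dddddddd
k=4  dddddddd
dddddddd
dddddddd
dddA>ddd
dddAAddd
dddddddd
dddddddd
k=5  dddddddd
dddddddd
dddd^ddd
dddAdddd
dddAAddd
dddddddd
dddddddd
k=6  dddddddd
dddddddd
ddddA>dd
dddAdddd
dddAAddd
dddddddd
dddddddd
k=7  dddddddd
dddddddd
ddddAAdd
dddAdvdd
dddAAddd
dddddddd
dddddddd
k=8  dddddddd
dddddddd
ddddAAdd
dddA<Add
dddAAddd
dddddddd
dddddddd
k=9  dddddddd
dddddddd
dddd^Add
dddAAAdd
dddAAddd
dddddddd
dddddddd
k=10  dddddddd
dddddddd
ddd<dAdd
dddAAAdd
dddAAddd
dddddddd
dddddddd
k=11  dddddddd
ddd^dddd
dddAdAdd
dddAAAdd
dddAAddd
dddddddd
dddddddd
k=12  dddddddd
dddA>ddd
dddAdAdd
dddAAAdd
dddAAddd
dddddddd
dddddddd
k=13  dddddddd
dddAAddd
dddAvAdd
dddAAAdd
dddAAddd
dddddddd
dddddddd
k=14  dddddddd
dddAAddd
ddd<AAdd
dddAAAdd
dddAAddd
dddddddd
dddddddd

2,3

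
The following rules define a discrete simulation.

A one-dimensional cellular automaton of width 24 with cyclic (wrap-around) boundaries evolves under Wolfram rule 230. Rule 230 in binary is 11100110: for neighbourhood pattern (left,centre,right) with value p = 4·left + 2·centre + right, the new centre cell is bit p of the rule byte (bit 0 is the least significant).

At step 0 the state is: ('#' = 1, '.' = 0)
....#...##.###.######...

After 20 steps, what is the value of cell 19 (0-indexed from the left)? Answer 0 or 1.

k=0  ....#...##.###.######...
k=1  ...##..#.##.###.#####...
k=2  ..#.#.###.##.###.####...
k=3  .#####.###.##.###.###...
k=4  #.#####.###.##.###.##...
k=5  ##.#####.###.##.###.#..#
k=6  ###.#####.###.##.####.#.
k=7  .###.#####.###.##.######
k=8  #.###.#####.###.##.#####
k=9  ##.###.#####.###.##.####
k=10  ###.###.#####.###.##.###
k=11  ####.###.#####.###.##.##
k=12  #####.###.#####.###.##.#
k=13  ######.###.#####.###.##.
k=14  .######.###.#####.###.##
k=15  #.######.###.#####.###.#
k=16  ##.######.###.#####.###.
k=17  .##.######.###.#####.###
k=18  #.##.######.###.#####.##
k=19  ##.##.######.###.#####.#
k=20  ###.##.######.###.#####.

1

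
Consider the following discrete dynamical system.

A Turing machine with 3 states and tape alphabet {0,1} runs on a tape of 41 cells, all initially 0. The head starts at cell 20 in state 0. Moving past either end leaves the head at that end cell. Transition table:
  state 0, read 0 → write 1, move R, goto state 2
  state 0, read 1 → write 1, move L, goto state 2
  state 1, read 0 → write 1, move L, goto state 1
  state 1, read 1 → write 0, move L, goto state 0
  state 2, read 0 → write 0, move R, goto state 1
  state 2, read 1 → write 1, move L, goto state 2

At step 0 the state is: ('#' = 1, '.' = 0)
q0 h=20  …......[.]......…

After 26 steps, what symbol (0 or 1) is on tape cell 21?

[0] q0 h=20  …......[.]......…
[1] q2 h=21  ….....#[.]......…
[2] q1 h=22  …....#.[.]......…
[3] q1 h=21  ….....#[.]#.....…
[4] q1 h=20  …......[#]##....…
[5] q0 h=19  …......[.].##...…
[6] q2 h=20  ….....#[.]##....…
[7] q1 h=21  …....#.[#]#.....…
[8] q0 h=20  ….....#[.].#....…
[9] q2 h=21  …....##[.]#.....…
[10] q1 h=22  …...##.[#]......…
[11] q0 h=21  …....##[.]......…
[12] q2 h=22  …...###[.]......…
[13] q1 h=23  …..###.[.]......…
[14] q1 h=22  …...###[.]#.....…
[15] q1 h=21  …....##[#]##....…
[16] q0 h=20  ….....#[#].##...…
[17] q2 h=19  …......[#]#.##..…
[18] q2 h=18  …......[.]##.##.…
[19] q1 h=19  …......[#]#.##..…
[20] q0 h=18  …......[.].#.##.…
[21] q2 h=19  ….....#[.]#.##..…
[22] q1 h=20  …....#.[#].##...…
[23] q0 h=19  ….....#[.]..##..…
[24] q2 h=20  …....##[.].##...…
[25] q1 h=21  …...##.[.]##....…
[26] q1 h=20  …....##[.]###...…

1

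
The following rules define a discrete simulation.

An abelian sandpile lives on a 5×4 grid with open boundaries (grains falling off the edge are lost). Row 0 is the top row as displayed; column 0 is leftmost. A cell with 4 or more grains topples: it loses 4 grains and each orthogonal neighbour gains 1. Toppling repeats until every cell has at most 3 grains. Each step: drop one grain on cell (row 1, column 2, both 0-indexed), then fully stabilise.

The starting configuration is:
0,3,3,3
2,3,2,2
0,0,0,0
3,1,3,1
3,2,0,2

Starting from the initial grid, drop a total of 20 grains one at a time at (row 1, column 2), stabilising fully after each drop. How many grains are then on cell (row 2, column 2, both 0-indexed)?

step 0: 0,3,3,3
2,3,2,2
0,0,0,0
3,1,3,1
3,2,0,2
step 1: 0,3,3,3
2,3,3,2
0,0,0,0
3,1,3,1
3,2,0,2
step 2: 1,1,2,1
3,1,3,0
0,1,1,1
3,1,3,1
3,2,0,2
step 3: 1,1,3,1
3,2,0,1
0,1,2,1
3,1,3,1
3,2,0,2
step 4: 1,1,3,1
3,2,1,1
0,1,2,1
3,1,3,1
3,2,0,2
step 5: 1,1,3,1
3,2,2,1
0,1,2,1
3,1,3,1
3,2,0,2
step 6: 1,1,3,1
3,2,3,1
0,1,2,1
3,1,3,1
3,2,0,2
step 7: 1,2,0,2
3,3,1,2
0,1,3,1
3,1,3,1
3,2,0,2
step 8: 1,2,0,2
3,3,2,2
0,1,3,1
3,1,3,1
3,2,0,2
step 9: 1,2,0,2
3,3,3,2
0,1,3,1
3,1,3,1
3,2,0,2
step 10: 2,3,1,2
0,1,2,3
1,3,1,2
3,2,0,2
3,2,1,2
step 11: 2,3,1,2
0,1,3,3
1,3,1,2
3,2,0,2
3,2,1,2
step 12: 2,3,2,3
0,2,1,0
1,3,2,3
3,2,0,2
3,2,1,2
step 13: 2,3,2,3
0,2,2,0
1,3,2,3
3,2,0,2
3,2,1,2
step 14: 2,3,2,3
0,2,3,0
1,3,2,3
3,2,0,2
3,2,1,2
step 15: 2,3,3,3
0,3,0,1
1,3,3,3
3,2,0,2
3,2,1,2
step 16: 2,3,3,3
0,3,1,1
1,3,3,3
3,2,0,2
3,2,1,2
step 17: 2,3,3,3
0,3,2,1
1,3,3,3
3,2,0,2
3,2,1,2
step 18: 2,3,3,3
0,3,3,1
1,3,3,3
3,2,0,2
3,2,1,2
step 19: 3,1,3,1
1,3,0,1
2,1,3,1
3,3,1,3
3,2,1,2
step 20: 3,1,3,1
1,3,1,1
2,1,3,1
3,3,1,3
3,2,1,2

3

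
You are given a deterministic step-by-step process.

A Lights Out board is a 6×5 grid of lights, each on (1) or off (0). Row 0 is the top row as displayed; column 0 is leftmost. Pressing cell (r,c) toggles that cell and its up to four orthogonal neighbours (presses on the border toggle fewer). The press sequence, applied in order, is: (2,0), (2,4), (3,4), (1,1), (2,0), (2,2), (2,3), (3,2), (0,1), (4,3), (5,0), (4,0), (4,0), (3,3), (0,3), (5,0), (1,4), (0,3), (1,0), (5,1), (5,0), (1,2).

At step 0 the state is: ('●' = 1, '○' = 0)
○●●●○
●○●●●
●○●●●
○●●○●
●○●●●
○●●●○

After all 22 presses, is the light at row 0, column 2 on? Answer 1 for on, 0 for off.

step 0: ○●●●○
●○●●●
●○●●●
○●●○●
●○●●●
○●●●○
step 1: ○●●●○
○○●●●
○●●●●
●●●○●
●○●●●
○●●●○
step 2: ○●●●○
○○●●○
○●●○○
●●●○○
●○●●●
○●●●○
step 3: ○●●●○
○○●●○
○●●○●
●●●●●
●○●●○
○●●●○
step 4: ○○●●○
●●○●○
○○●○●
●●●●●
●○●●○
○●●●○
step 5: ○○●●○
○●○●○
●●●○●
○●●●●
●○●●○
○●●●○
step 6: ○○●●○
○●●●○
●○○●●
○●○●●
●○●●○
○●●●○
step 7: ○○●●○
○●●○○
●○●○○
○●○○●
●○●●○
○●●●○
step 8: ○○●●○
○●●○○
●○○○○
○○●●●
●○○●○
○●●●○
step 9: ●●○●○
○○●○○
●○○○○
○○●●●
●○○●○
○●●●○
step 10: ●●○●○
○○●○○
●○○○○
○○●○●
●○●○●
○●●○○
step 11: ●●○●○
○○●○○
●○○○○
○○●○●
○○●○●
●○●○○
step 12: ●●○●○
○○●○○
●○○○○
●○●○●
●●●○●
○○●○○
step 13: ●●○●○
○○●○○
●○○○○
○○●○●
○○●○●
●○●○○
step 14: ●●○●○
○○●○○
●○○●○
○○○●○
○○●●●
●○●○○
step 15: ●●●○●
○○●●○
●○○●○
○○○●○
○○●●●
●○●○○
step 16: ●●●○●
○○●●○
●○○●○
○○○●○
●○●●●
○●●○○
step 17: ●●●○○
○○●○●
●○○●●
○○○●○
●○●●●
○●●○○
step 18: ●●○●●
○○●●●
●○○●●
○○○●○
●○●●●
○●●○○
step 19: ○●○●●
●●●●●
○○○●●
○○○●○
●○●●●
○●●○○
step 20: ○●○●●
●●●●●
○○○●●
○○○●○
●●●●●
●○○○○
step 21: ○●○●●
●●●●●
○○○●●
○○○●○
○●●●●
○●○○○
step 22: ○●●●●
●○○○●
○○●●●
○○○●○
○●●●●
○●○○○

1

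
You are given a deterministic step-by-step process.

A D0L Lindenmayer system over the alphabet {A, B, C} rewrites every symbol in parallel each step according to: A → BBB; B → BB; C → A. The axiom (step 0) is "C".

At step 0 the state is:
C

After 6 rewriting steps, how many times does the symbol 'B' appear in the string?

48

step 0: C
step 1: A
step 2: BBB
step 3: BBBBBB
step 4: BBBBBBBBBBBB
step 5: BBBBBBBBBBBBBBBBBBBBBBBB
step 6: BBBBBBBBBBBBBBBBBBBBBBBBBBBBBBBBBBBBBBBBBBBBBBBB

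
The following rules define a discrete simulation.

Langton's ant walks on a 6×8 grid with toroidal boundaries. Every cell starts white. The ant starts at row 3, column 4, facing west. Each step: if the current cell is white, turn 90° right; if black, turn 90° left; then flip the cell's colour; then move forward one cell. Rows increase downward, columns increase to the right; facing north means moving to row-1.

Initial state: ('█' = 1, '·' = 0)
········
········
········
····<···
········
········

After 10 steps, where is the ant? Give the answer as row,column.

4,5

[0] ········
········
········
····<···
········
········
[1] ········
········
····^···
····█···
········
········
[2] ········
········
····█>··
····█···
········
········
[3] ········
········
····██··
····█v··
········
········
[4] ········
········
····██··
····<█··
········
········
[5] ········
········
····██··
·····█··
····v···
········
[6] ········
········
····██··
·····█··
···<█···
········
[7] ········
········
····██··
···^·█··
···██···
········
[8] ········
········
····██··
···█>█··
···██···
········
[9] ········
········
····██··
···███··
···█v···
········
[10] ········
········
····██··
···███··
···█·>··
········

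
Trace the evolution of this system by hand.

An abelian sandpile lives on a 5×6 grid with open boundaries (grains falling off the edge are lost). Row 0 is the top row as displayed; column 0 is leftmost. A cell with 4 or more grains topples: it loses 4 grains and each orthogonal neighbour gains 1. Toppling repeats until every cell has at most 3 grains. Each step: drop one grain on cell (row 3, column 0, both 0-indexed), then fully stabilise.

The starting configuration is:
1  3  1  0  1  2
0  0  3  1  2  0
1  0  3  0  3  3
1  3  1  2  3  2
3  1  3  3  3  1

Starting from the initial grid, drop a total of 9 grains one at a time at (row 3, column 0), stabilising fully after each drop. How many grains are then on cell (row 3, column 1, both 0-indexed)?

gen 0: 1  3  1  0  1  2
0  0  3  1  2  0
1  0  3  0  3  3
1  3  1  2  3  2
3  1  3  3  3  1
gen 1: 1  3  1  0  1  2
0  0  3  1  2  0
1  0  3  0  3  3
2  3  1  2  3  2
3  1  3  3  3  1
gen 2: 1  3  1  0  1  2
0  0  3  1  2  0
1  0  3  0  3  3
3  3  1  2  3  2
3  1  3  3  3  1
gen 3: 1  3  1  0  1  2
0  0  3  1  2  0
2  1  3  0  3  3
2  0  2  2  3  2
0  3  3  3  3  1
gen 4: 1  3  1  0  1  2
0  0  3  1  2  0
2  1  3  0  3  3
3  0  2  2  3  2
0  3  3  3  3  1
gen 5: 1  3  1  0  1  2
0  0  3  1  2  0
3  1  3  0  3  3
0  1  2  2  3  2
1  3  3  3  3  1
gen 6: 1  3  1  0  1  2
0  0  3  1  2  0
3  1  3  0  3  3
1  1  2  2  3  2
1  3  3  3  3  1
gen 7: 1  3  1  0  1  2
0  0  3  1  2  0
3  1  3  0  3  3
2  1  2  2  3  2
1  3  3  3  3  1
gen 8: 1  3  1  0  1  2
0  0  3  1  2  0
3  1  3  0  3  3
3  1  2  2  3  2
1  3  3  3  3  1
gen 9: 1  3  1  0  1  2
1  0  3  1  2  0
0  2  3  0  3  3
1  2  2  2  3  2
2  3  3  3  3  1

2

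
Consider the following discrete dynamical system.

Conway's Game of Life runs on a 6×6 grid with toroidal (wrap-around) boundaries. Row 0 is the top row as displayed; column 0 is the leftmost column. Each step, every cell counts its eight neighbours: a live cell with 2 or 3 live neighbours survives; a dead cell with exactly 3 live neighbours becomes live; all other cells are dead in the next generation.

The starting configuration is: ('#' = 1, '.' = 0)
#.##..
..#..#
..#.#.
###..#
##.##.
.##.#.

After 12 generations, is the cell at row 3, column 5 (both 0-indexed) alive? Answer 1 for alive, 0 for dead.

step 0: #.##..
..#..#
..#.#.
###..#
##.##.
.##.#.
step 1: #...##
..#.##
..#.#.
......
....#.
....#.
step 2: #.....
##....
....##
...#..
......
...##.
step 3: ##...#
##....
#...##
....#.
...##.
......
step 4: .#...#
....#.
##..#.
......
...##.
#...##
step 5: ......
.#..#.
.....#
...###
...##.
#..#..
step 6: ......
......
#..#.#
...#.#
..#...
...##.
step 7: ......
......
#....#
#.##.#
..#...
...#..
step 8: ......
......
##..##
#.####
.##.#.
......
step 9: ......
#....#
.##...
......
###.#.
......
step 10: ......
##....
##....
#..#..
.#....
.#....
step 11: ##....
##....
..#..#
#.#...
###...
......
step 12: ##....
..#..#
..#..#
#.##.#
#.#...
..#...

1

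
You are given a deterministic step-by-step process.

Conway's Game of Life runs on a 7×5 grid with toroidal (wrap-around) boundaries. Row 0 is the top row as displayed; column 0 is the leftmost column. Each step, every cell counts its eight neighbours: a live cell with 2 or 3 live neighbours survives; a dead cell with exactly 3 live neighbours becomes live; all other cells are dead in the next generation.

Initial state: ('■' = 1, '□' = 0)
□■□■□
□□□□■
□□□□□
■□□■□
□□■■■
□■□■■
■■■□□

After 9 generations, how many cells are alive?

4

[0] □■□■□
□□□□■
□□□□□
■□□■□
□□■■■
□■□■■
■■■□□
[1] □■□■■
□□□□□
□□□□■
□□■■□
□■□□□
□□□□□
□□□□□
[2] □□□□□
■□□■■
□□□■□
□□■■□
□□■□□
□□□□□
□□□□□
[3] □□□□■
□□□■■
□□□□□
□□■■□
□□■■□
□□□□□
□□□□□
[4] □□□■■
□□□■■
□□■□■
□□■■□
□□■■□
□□□□□
□□□□□
[5] □□□■■
■□■□□
□□■□■
□■□□■
□□■■□
□□□□□
□□□□□
[6] □□□■■
■■■□□
□□■□■
■■□□■
□□■■□
□□□□□
□□□□□
[7] ■■■■■
■■■□□
□□■□■
■■□□■
■■■■■
□□□□□
□□□□□
[8] □□□■■
□□□□□
□□■□■
□□□□□
□□■■□
■■■■■
■■■■■
[9] □■□□□
□□□□■
□□□□□
□□■□□
■□□□□
□□□□□
□□□□□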